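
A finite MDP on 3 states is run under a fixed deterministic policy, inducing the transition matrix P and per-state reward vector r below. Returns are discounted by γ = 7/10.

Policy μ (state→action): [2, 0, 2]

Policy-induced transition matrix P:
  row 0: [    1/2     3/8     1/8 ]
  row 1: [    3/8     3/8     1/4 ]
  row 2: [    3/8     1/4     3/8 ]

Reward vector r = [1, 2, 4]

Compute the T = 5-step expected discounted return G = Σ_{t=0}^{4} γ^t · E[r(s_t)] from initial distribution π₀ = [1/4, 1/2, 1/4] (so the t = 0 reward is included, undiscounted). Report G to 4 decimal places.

t=0: π = [0.2500, 0.5000, 0.2500], E[r] = 2.2500, γ^t·E[r] = 2.250000, running G = 2.250000
t=1: π = [0.4063, 0.3438, 0.2500], E[r] = 2.0938, γ^t·E[r] = 1.465625, running G = 3.715625
t=2: π = [0.4258, 0.3438, 0.2305], E[r] = 2.0352, γ^t·E[r] = 0.997227, running G = 4.712852
t=3: π = [0.4282, 0.3462, 0.2256], E[r] = 2.0229, γ^t·E[r] = 0.693872, running G = 5.406723
t=4: π = [0.4285, 0.3468, 0.2247], E[r] = 2.0208, γ^t·E[r] = 0.485197, running G = 5.891920

G = 5.8919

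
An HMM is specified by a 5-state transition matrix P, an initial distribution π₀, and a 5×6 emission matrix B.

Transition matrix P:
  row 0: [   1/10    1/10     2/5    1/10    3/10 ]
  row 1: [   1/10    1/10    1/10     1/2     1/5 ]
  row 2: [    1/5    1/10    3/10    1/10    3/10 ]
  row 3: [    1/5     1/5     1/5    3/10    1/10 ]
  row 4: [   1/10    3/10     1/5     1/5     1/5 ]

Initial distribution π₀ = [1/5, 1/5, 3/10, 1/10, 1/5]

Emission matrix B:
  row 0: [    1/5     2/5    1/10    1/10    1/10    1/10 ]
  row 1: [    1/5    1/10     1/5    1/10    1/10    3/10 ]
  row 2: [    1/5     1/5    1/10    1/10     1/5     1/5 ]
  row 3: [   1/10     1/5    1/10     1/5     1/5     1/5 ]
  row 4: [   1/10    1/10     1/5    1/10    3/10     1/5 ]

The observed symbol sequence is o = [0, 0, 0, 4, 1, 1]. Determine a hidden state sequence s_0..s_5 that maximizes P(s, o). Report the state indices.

t=0: δ = [4.000e-02, 4.000e-02, 6.000e-02, 1.000e-02, 2.000e-02]  (obs o_0=0)
t=1: δ = [2.400e-03, 1.200e-03, 3.600e-03, 2.000e-03, 1.800e-03]  ψ = [2, 2, 2, 1, 2]  (obs o_1=0)
t=2: δ = [1.440e-04, 1.080e-04, 2.160e-04, 6.000e-05, 1.080e-04]  ψ = [2, 4, 2, 1, 2]  (obs o_2=0)
t=3: δ = [4.320e-06, 3.240e-06, 1.296e-05, 1.080e-05, 1.944e-05]  ψ = [2, 4, 2, 1, 2]  (obs o_3=4)
t=4: δ = [1.037e-06, 5.832e-07, 7.776e-07, 7.776e-07, 3.888e-07]  ψ = [2, 4, 2, 4, 2]  (obs o_4=1)
t=5: δ = [6.221e-08, 1.555e-08, 8.294e-08, 5.832e-08, 3.110e-08]  ψ = [2, 3, 0, 1, 0]  (obs o_5=1)
backtrack: best end state = 2; path = [2, 2, 2, 2, 0, 2]

path = [2, 2, 2, 2, 0, 2]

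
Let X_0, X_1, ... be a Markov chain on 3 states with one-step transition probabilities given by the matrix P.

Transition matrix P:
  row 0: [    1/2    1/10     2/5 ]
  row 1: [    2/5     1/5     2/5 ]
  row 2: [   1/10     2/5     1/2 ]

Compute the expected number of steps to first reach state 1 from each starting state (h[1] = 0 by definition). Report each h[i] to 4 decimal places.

h = [4.2857, 0.0000, 2.8571]

First-step conditioning: h[1] = 0; for i ≠ 1, h[i] = 1 + Σ_k P[i][k]·h[k].
  h[0] = 1 + 1/2·h[0] + 2/5·h[2]
  h[2] = 1 + 1/10·h[0] + 1/2·h[2]
Solving the 2×2 linear system over states ≠ 1 gives exactly h = [30/7, 0, 20/7] (h[1] = 0 is the target).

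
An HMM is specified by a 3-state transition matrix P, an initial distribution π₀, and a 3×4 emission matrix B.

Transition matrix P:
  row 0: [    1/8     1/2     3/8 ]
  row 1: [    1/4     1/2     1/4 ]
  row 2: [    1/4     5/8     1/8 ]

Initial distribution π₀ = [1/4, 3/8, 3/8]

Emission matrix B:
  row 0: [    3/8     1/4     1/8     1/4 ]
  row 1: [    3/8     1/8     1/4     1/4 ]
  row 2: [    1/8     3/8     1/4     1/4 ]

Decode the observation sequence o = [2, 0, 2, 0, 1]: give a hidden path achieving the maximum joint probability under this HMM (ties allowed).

path = [2, 1, 1, 1, 2]

t=0: δ = [3.125e-02, 9.375e-02, 9.375e-02]  (obs o_0=2)
t=1: δ = [8.789e-03, 2.197e-02, 2.930e-03]  ψ = [1, 2, 1]  (obs o_1=0)
t=2: δ = [6.866e-04, 2.747e-03, 1.373e-03]  ψ = [1, 1, 1]  (obs o_2=2)
t=3: δ = [2.575e-04, 5.150e-04, 8.583e-05]  ψ = [1, 1, 1]  (obs o_3=0)
t=4: δ = [3.219e-05, 3.219e-05, 4.828e-05]  ψ = [1, 1, 1]  (obs o_4=1)
backtrack: best end state = 2; path = [2, 1, 1, 1, 2]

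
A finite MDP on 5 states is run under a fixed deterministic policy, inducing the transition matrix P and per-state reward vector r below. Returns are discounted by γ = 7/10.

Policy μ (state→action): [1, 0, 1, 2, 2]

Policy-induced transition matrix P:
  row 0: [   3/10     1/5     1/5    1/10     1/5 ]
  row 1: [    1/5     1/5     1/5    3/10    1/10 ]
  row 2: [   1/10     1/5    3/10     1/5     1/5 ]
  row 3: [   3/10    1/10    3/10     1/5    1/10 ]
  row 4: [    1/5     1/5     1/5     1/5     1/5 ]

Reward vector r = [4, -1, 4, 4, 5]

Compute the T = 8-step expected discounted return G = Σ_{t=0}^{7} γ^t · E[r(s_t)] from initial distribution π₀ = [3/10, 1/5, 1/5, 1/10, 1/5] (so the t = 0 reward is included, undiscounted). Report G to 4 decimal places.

G = 10.1513

t=0: π = [0.3000, 0.2000, 0.2000, 0.1000, 0.2000], E[r] = 3.2000, γ^t·E[r] = 3.200000, running G = 3.200000
t=1: π = [0.2200, 0.1900, 0.2300, 0.1900, 0.1700], E[r] = 3.2200, γ^t·E[r] = 2.254000, running G = 5.454000
t=2: π = [0.2180, 0.1810, 0.2420, 0.1970, 0.1620], E[r] = 3.2570, γ^t·E[r] = 1.595930, running G = 7.049930
t=3: π = [0.2173, 0.1803, 0.2439, 0.1963, 0.1622], E[r] = 3.2607, γ^t·E[r] = 1.118420, running G = 8.168350
t=4: π = [0.2170, 0.1804, 0.2440, 0.1963, 0.1623], E[r] = 3.2605, γ^t·E[r] = 0.782844, running G = 8.951194
t=5: π = [0.2169, 0.1804, 0.2440, 0.1963, 0.1623], E[r] = 3.2605, γ^t·E[r] = 0.547989, running G = 9.499183
t=6: π = [0.2169, 0.1804, 0.2440, 0.1963, 0.1623], E[r] = 3.2605, γ^t·E[r] = 0.383594, running G = 9.882778
t=7: π = [0.2169, 0.1804, 0.2440, 0.1963, 0.1623], E[r] = 3.2605, γ^t·E[r] = 0.268516, running G = 10.151294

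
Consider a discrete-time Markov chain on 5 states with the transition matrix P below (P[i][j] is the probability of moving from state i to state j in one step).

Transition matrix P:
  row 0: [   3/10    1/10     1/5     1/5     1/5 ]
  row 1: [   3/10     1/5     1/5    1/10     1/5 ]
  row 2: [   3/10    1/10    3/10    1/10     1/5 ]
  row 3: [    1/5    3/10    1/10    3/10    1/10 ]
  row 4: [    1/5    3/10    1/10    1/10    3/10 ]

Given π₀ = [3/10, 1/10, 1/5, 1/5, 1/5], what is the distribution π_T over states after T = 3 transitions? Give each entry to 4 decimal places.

t=0: π = [0.3000, 0.1000, 0.2000, 0.2000, 0.2000]
t=1: π = [0.2600, 0.1900, 0.1800, 0.1700, 0.2000]
t=2: π = [0.2630, 0.1930, 0.1810, 0.1600, 0.2030]
t=3: π = [0.2637, 0.1919, 0.1818, 0.1583, 0.2043]

π = [0.2637, 0.1919, 0.1818, 0.1583, 0.2043]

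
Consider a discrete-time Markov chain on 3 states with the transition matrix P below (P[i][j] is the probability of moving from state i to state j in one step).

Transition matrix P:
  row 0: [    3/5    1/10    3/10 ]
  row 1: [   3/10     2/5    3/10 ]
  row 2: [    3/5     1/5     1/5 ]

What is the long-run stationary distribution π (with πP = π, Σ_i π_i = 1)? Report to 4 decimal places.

Balance equations π_j = Σ_i π_i·P[i][j]:
  π_0 = 3/5·π_0 + 3/10·π_1 + 3/5·π_2
  π_1 = 1/10·π_0 + 2/5·π_1 + 1/5·π_2
  normalize: π_0 + π_1 + π_2 = 1
Solving the linear system gives exactly π = [6/11, 2/11, 3/11].

π = [0.5455, 0.1818, 0.2727]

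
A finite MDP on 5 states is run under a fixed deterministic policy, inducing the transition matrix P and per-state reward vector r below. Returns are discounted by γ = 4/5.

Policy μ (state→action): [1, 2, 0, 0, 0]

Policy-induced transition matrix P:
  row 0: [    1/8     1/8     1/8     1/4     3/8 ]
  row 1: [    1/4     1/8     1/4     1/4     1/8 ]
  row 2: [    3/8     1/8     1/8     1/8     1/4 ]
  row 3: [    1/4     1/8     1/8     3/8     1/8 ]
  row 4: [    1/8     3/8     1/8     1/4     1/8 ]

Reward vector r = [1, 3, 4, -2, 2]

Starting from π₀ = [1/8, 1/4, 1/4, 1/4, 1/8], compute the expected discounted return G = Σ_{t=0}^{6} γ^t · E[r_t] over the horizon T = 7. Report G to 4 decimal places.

t=0: π = [0.1250, 0.2500, 0.2500, 0.2500, 0.1250], E[r] = 1.6250, γ^t·E[r] = 1.625000, running G = 1.625000
t=1: π = [0.2500, 0.1563, 0.1563, 0.2500, 0.1875], E[r] = 1.2188, γ^t·E[r] = 0.975000, running G = 2.600000
t=2: π = [0.2148, 0.1719, 0.1445, 0.2617, 0.2070], E[r] = 1.1992, γ^t·E[r] = 0.767500, running G = 3.367500
t=3: π = [0.2153, 0.1768, 0.1465, 0.2646, 0.1968], E[r] = 1.1958, γ^t·E[r] = 0.612250, running G = 3.979750
t=4: π = [0.2168, 0.1742, 0.1471, 0.2648, 0.1971], E[r] = 1.1925, γ^t·E[r] = 0.488450, running G = 4.468200
t=5: π = [0.2166, 0.1743, 0.1468, 0.2647, 0.1976], E[r] = 1.1924, γ^t·E[r] = 0.390710, running G = 4.858910
t=6: π = [0.2166, 0.1744, 0.1468, 0.2647, 0.1975], E[r] = 1.1924, γ^t·E[r] = 0.312589, running G = 5.171499

G = 5.1715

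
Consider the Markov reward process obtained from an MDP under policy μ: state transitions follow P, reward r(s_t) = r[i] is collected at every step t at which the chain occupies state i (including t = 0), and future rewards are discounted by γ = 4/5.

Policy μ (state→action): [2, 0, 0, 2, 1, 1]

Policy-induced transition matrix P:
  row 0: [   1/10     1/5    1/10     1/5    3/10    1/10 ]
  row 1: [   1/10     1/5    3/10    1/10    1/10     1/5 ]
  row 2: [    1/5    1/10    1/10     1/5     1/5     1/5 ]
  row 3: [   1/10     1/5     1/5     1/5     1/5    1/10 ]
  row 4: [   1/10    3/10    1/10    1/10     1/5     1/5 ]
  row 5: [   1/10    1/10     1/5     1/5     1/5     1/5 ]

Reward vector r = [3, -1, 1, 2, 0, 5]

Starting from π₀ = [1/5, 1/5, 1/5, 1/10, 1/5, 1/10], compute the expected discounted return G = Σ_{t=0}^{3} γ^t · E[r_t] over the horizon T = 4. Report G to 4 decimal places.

t=0: π = [0.2000, 0.2000, 0.2000, 0.1000, 0.2000, 0.1000], E[r] = 1.3000, γ^t·E[r] = 1.300000, running G = 1.300000
t=1: π = [0.1200, 0.1900, 0.1600, 0.1600, 0.2000, 0.1700], E[r] = 1.5000, γ^t·E[r] = 1.200000, running G = 2.500000
t=2: π = [0.1160, 0.1870, 0.1710, 0.1610, 0.1930, 0.1720], E[r] = 1.5140, γ^t·E[r] = 0.968960, running G = 3.468960
t=3: π = [0.1171, 0.1850, 0.1707, 0.1620, 0.1929, 0.1723], E[r] = 1.5225, γ^t·E[r] = 0.779520, running G = 4.248480

G = 4.2485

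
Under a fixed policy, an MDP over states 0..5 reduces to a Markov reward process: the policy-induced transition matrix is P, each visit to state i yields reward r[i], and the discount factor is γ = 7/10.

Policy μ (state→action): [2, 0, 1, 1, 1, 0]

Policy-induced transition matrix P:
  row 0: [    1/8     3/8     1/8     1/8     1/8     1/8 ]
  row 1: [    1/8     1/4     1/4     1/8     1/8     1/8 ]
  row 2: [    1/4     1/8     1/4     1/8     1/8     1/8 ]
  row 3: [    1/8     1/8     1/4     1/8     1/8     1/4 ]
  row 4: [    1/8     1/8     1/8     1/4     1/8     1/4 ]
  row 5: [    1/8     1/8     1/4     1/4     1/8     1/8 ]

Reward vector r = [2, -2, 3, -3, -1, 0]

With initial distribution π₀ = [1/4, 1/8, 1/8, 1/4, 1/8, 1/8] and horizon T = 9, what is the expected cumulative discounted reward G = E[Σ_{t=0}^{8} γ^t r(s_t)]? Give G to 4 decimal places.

G = -0.3711

t=0: π = [0.2500, 0.1250, 0.1250, 0.2500, 0.1250, 0.1250], E[r] = -0.2500, γ^t·E[r] = -0.250000, running G = -0.250000
t=1: π = [0.1406, 0.2031, 0.2031, 0.1563, 0.1250, 0.1719], E[r] = -0.1094, γ^t·E[r] = -0.076563, running G = -0.326563
t=2: π = [0.1504, 0.1855, 0.2168, 0.1621, 0.1250, 0.1602], E[r] = -0.0313, γ^t·E[r] = -0.015313, running G = -0.341875
t=3: π = [0.1521, 0.1858, 0.2156, 0.1606, 0.1250, 0.1609], E[r] = -0.0276, γ^t·E[r] = -0.009463, running G = -0.351338
t=4: π = [0.1519, 0.1862, 0.2154, 0.1607, 0.1250, 0.1607], E[r] = -0.0297, γ^t·E[r] = -0.007137, running G = -0.358474
t=5: π = [0.1519, 0.1863, 0.2154, 0.1607, 0.1250, 0.1607], E[r] = -0.0297, γ^t·E[r] = -0.004990, running G = -0.363464
t=6: π = [0.1519, 0.1863, 0.2154, 0.1607, 0.1250, 0.1607], E[r] = -0.0297, γ^t·E[r] = -0.003491, running G = -0.366955
t=7: π = [0.1519, 0.1863, 0.2154, 0.1607, 0.1250, 0.1607], E[r] = -0.0297, γ^t·E[r] = -0.002443, running G = -0.369399
t=8: π = [0.1519, 0.1863, 0.2154, 0.1607, 0.1250, 0.1607], E[r] = -0.0297, γ^t·E[r] = -0.001710, running G = -0.371109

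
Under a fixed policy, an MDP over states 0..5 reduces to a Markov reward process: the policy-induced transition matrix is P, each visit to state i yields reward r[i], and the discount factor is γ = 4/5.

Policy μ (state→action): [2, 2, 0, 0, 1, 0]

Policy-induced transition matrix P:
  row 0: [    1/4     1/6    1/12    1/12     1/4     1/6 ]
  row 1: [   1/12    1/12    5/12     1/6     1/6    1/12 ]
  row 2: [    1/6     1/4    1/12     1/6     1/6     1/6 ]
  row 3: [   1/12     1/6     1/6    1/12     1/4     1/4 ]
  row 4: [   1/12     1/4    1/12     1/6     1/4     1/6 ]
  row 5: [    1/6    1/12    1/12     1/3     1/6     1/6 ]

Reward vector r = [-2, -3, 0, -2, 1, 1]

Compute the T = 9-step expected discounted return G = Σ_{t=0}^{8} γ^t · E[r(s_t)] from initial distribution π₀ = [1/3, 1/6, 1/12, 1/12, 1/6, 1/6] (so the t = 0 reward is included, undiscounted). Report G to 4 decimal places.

t=0: π = [0.3333, 0.1667, 0.0833, 0.0833, 0.1667, 0.1667], E[r] = -1.0000, γ^t·E[r] = -1.000000, running G = -1.000000
t=1: π = [0.1597, 0.1597, 0.1458, 0.1597, 0.2153, 0.1597], E[r] = -0.7431, γ^t·E[r] = -0.594444, running G = -1.594444
t=2: π = [0.1354, 0.1701, 0.1499, 0.1667, 0.2112, 0.1667], E[r] = -0.7367, γ^t·E[r] = -0.471481, running G = -2.065926
t=3: π = [0.1323, 0.1687, 0.1539, 0.1693, 0.2094, 0.1664], E[r] = -0.7334, γ^t·E[r] = -0.375481, running G = -2.441407
t=4: π = [0.1321, 0.1690, 0.1537, 0.1693, 0.2092, 0.1667], E[r] = -0.7338, γ^t·E[r] = -0.300561, running G = -2.741969
t=5: π = [0.1320, 0.1689, 0.1538, 0.1693, 0.2092, 0.1667], E[r] = -0.7337, γ^t·E[r] = -0.240406, running G = -2.982375
t=6: π = [0.1320, 0.1689, 0.1538, 0.1693, 0.2092, 0.1667], E[r] = -0.7337, γ^t·E[r] = -0.192331, running G = -3.174706
t=7: π = [0.1320, 0.1689, 0.1538, 0.1693, 0.2092, 0.1667], E[r] = -0.7337, γ^t·E[r] = -0.153863, running G = -3.328570
t=8: π = [0.1320, 0.1689, 0.1538, 0.1693, 0.2092, 0.1667], E[r] = -0.7337, γ^t·E[r] = -0.123091, running G = -3.451660

G = -3.4517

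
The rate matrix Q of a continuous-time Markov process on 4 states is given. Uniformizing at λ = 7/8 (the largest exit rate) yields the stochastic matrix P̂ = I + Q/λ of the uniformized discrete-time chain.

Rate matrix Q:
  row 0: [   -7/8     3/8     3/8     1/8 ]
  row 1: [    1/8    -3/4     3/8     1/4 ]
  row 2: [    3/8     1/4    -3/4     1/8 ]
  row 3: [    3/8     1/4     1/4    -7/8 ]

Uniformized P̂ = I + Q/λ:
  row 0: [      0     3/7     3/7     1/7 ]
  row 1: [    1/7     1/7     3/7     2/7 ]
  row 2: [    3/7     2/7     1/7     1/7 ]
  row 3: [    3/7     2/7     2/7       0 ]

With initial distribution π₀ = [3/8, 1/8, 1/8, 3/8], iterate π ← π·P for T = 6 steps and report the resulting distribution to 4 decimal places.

t=0: π = [0.3750, 0.1250, 0.1250, 0.3750]
t=1: π = [0.2321, 0.3214, 0.3393, 0.1071]
t=2: π = [0.2372, 0.2730, 0.3163, 0.1735]
t=3: π = [0.2489, 0.2806, 0.3134, 0.1571]
t=4: π = [0.2417, 0.2812, 0.3166, 0.1605]
t=5: π = [0.2446, 0.2801, 0.3152, 0.1601]
t=6: π = [0.2437, 0.2807, 0.3156, 0.1600]

π = [0.2437, 0.2807, 0.3156, 0.1600]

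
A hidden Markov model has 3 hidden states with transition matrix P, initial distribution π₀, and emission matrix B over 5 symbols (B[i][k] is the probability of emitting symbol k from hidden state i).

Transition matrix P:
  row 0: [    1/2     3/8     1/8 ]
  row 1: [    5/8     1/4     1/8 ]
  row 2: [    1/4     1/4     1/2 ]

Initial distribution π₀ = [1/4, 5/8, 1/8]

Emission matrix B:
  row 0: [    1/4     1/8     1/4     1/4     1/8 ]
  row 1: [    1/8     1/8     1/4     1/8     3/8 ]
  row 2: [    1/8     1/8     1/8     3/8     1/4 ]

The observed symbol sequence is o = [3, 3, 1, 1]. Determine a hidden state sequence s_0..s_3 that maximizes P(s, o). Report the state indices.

t=0: δ = [6.250e-02, 7.812e-02, 4.688e-02]  (obs o_0=3)
t=1: δ = [1.221e-02, 2.930e-03, 8.789e-03]  ψ = [1, 0, 2]  (obs o_1=3)
t=2: δ = [7.629e-04, 5.722e-04, 5.493e-04]  ψ = [0, 0, 2]  (obs o_2=1)
t=3: δ = [4.768e-05, 3.576e-05, 3.433e-05]  ψ = [0, 0, 2]  (obs o_3=1)
backtrack: best end state = 0; path = [1, 0, 0, 0]

path = [1, 0, 0, 0]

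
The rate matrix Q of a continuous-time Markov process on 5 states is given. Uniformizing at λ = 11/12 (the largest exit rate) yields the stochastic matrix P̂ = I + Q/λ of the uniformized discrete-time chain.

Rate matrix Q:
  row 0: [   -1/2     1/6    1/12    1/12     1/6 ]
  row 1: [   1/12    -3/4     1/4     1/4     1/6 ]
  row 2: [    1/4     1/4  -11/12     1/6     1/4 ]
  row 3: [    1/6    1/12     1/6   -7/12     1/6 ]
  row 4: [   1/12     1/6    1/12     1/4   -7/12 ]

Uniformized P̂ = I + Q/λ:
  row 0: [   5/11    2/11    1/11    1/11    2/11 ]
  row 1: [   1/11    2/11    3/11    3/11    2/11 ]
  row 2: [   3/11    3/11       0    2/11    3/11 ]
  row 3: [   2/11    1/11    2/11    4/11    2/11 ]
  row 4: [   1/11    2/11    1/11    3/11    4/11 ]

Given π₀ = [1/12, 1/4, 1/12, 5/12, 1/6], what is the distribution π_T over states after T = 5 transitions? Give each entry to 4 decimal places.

π = [0.2154, 0.1716, 0.1323, 0.2438, 0.2369]

t=0: π = [0.0833, 0.2500, 0.0833, 0.4167, 0.1667]
t=1: π = [0.1742, 0.1515, 0.1667, 0.2879, 0.2197]
t=2: π = [0.2107, 0.1708, 0.1295, 0.2521, 0.2369]
t=3: π = [0.2140, 0.1707, 0.1331, 0.2456, 0.2367]
t=4: π = [0.2153, 0.1716, 0.1322, 0.2440, 0.2369]
t=5: π = [0.2154, 0.1716, 0.1323, 0.2438, 0.2369]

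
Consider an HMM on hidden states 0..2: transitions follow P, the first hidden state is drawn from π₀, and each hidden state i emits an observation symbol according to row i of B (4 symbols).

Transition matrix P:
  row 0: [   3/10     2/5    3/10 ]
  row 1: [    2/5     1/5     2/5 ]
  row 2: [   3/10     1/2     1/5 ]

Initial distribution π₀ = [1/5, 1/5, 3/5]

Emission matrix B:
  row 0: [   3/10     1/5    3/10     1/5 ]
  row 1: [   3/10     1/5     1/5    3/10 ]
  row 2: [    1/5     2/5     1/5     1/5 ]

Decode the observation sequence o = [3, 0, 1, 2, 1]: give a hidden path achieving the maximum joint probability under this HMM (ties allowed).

t=0: δ = [4.000e-02, 6.000e-02, 1.200e-01]  (obs o_0=3)
t=1: δ = [1.080e-02, 1.800e-02, 4.800e-03]  ψ = [2, 2, 1]  (obs o_1=0)
t=2: δ = [1.440e-03, 8.640e-04, 2.880e-03]  ψ = [1, 0, 1]  (obs o_2=1)
t=3: δ = [2.592e-04, 2.880e-04, 1.152e-04]  ψ = [2, 2, 2]  (obs o_3=2)
t=4: δ = [2.304e-05, 2.074e-05, 4.608e-05]  ψ = [1, 0, 1]  (obs o_4=1)
backtrack: best end state = 2; path = [2, 1, 2, 1, 2]

path = [2, 1, 2, 1, 2]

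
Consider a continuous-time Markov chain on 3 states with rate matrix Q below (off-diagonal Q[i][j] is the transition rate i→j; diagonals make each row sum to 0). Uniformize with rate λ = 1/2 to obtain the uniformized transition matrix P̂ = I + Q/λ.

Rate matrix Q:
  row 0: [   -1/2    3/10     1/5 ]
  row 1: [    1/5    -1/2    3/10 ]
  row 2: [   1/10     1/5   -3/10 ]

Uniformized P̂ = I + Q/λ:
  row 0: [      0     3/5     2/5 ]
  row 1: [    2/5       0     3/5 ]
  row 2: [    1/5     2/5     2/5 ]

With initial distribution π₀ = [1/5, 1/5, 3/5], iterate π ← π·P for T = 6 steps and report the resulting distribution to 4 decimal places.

t=0: π = [0.2000, 0.2000, 0.6000]
t=1: π = [0.2000, 0.3600, 0.4400]
t=2: π = [0.2320, 0.2960, 0.4720]
t=3: π = [0.2128, 0.3280, 0.4592]
t=4: π = [0.2230, 0.3114, 0.4656]
t=5: π = [0.2177, 0.3201, 0.4623]
t=6: π = [0.2205, 0.3155, 0.4640]

π = [0.2205, 0.3155, 0.4640]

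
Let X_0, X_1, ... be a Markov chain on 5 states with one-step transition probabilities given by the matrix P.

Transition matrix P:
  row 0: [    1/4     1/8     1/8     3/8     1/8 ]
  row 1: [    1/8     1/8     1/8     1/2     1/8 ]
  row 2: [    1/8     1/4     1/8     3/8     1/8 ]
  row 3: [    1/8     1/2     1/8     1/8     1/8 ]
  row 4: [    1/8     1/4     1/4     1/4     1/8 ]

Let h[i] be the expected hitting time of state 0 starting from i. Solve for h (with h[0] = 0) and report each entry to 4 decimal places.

First-step conditioning: h[0] = 0; for i ≠ 0, h[i] = 1 + Σ_k P[i][k]·h[k].
  h[1] = 1 + 1/8·h[1] + 1/8·h[2] + 1/2·h[3] + 1/8·h[4]
  h[2] = 1 + 1/4·h[1] + 1/8·h[2] + 3/8·h[3] + 1/8·h[4]
  h[3] = 1 + 1/2·h[1] + 1/8·h[2] + 1/8·h[3] + 1/8·h[4]
  h[4] = 1 + 1/4·h[1] + 1/4·h[2] + 1/4·h[3] + 1/8·h[4]
Solving the 4×4 linear system over states ≠ 0 gives exactly h = [0, 8, 8, 8, 8] (h[0] = 0 is the target).

h = [0.0000, 8.0000, 8.0000, 8.0000, 8.0000]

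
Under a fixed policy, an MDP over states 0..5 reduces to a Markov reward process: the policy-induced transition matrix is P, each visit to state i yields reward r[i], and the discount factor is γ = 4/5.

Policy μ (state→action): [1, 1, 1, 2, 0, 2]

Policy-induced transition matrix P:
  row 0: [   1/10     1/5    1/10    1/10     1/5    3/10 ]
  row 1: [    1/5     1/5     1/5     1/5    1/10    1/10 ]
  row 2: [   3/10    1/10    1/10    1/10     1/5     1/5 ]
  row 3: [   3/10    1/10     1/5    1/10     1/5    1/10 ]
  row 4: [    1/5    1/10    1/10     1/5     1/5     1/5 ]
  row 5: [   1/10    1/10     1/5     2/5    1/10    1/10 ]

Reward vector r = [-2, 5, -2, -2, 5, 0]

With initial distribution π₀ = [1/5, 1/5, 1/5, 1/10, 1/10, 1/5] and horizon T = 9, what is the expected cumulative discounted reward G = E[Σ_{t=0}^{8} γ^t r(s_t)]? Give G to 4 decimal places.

G = 2.0115

t=0: π = [0.2000, 0.2000, 0.2000, 0.1000, 0.1000, 0.2000], E[r] = 0.5000, γ^t·E[r] = 0.500000, running G = 0.500000
t=1: π = [0.1900, 0.1400, 0.1500, 0.1900, 0.1600, 0.1700], E[r] = 0.4400, γ^t·E[r] = 0.352000, running G = 0.852000
t=2: π = [0.1980, 0.1330, 0.1500, 0.1810, 0.1690, 0.1690], E[r] = 0.4520, γ^t·E[r] = 0.289280, running G = 1.141280
t=3: π = [0.1964, 0.1331, 0.1483, 0.1809, 0.1698, 0.1715], E[r] = 0.4633, γ^t·E[r] = 0.237210, running G = 1.378490
t=4: π = [0.1961, 0.1330, 0.1486, 0.1817, 0.1695, 0.1711], E[r] = 0.4596, γ^t·E[r] = 0.188256, running G = 1.566746
t=5: π = [0.1963, 0.1329, 0.1486, 0.1816, 0.1696, 0.1710], E[r] = 0.4596, γ^t·E[r] = 0.150601, running G = 1.717347
t=6: π = [0.1963, 0.1329, 0.1486, 0.1816, 0.1696, 0.1711], E[r] = 0.4598, γ^t·E[r] = 0.120546, running G = 1.837893
t=7: π = [0.1963, 0.1329, 0.1486, 0.1816, 0.1696, 0.1711], E[r] = 0.4598, γ^t·E[r] = 0.096424, running G = 1.934317
t=8: π = [0.1963, 0.1329, 0.1486, 0.1816, 0.1696, 0.1711], E[r] = 0.4598, γ^t·E[r] = 0.077139, running G = 2.011456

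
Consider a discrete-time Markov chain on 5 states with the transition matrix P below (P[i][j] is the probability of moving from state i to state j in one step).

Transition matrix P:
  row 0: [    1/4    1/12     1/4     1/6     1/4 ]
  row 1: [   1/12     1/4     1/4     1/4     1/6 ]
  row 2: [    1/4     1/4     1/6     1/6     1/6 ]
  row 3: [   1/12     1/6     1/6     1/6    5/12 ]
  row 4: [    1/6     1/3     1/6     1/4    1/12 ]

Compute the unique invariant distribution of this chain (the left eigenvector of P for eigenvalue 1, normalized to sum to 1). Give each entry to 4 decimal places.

π = [0.1611, 0.2240, 0.1988, 0.2031, 0.2131]

Balance equations π_j = Σ_i π_i·P[i][j]:
  π_0 = 1/4·π_0 + 1/12·π_1 + 1/4·π_2 + 1/12·π_3 + 1/6·π_4
  π_1 = 1/12·π_0 + 1/4·π_1 + 1/4·π_2 + 1/6·π_3 + 1/3·π_4
  π_2 = 1/4·π_0 + 1/4·π_1 + 1/6·π_2 + 1/6·π_3 + 1/6·π_4
  π_3 = 1/6·π_0 + 1/4·π_1 + 1/6·π_2 + 1/6·π_3 + 1/4·π_4
  normalize: π_0 + π_1 + π_2 + π_3 + π_4 = 1
Solving the linear system gives exactly π = [3491/21675, 971/4335, 1436/7225, 4402/21675, 4619/21675].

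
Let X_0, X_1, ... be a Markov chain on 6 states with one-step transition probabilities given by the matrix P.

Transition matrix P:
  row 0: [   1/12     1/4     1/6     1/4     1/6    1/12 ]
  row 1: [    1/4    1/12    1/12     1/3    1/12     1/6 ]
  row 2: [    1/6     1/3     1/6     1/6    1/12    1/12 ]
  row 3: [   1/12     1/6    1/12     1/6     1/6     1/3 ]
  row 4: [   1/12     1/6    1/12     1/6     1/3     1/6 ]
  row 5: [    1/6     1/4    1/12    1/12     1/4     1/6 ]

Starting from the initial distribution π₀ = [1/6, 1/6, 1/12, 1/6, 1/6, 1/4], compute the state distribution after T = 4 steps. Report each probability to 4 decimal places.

t=0: π = [0.1667, 0.1667, 0.0833, 0.1667, 0.1667, 0.2500]
t=1: π = [0.1389, 0.2014, 0.1042, 0.1875, 0.1944, 0.1736]
t=2: π = [0.1400, 0.1933, 0.1036, 0.1973, 0.1881, 0.1777]
t=3: π = [0.1390, 0.1943, 0.1036, 0.1957, 0.1881, 0.1793]
t=4: π = [0.1393, 0.1943, 0.1036, 0.1957, 0.1881, 0.1791]

π = [0.1393, 0.1943, 0.1036, 0.1957, 0.1881, 0.1791]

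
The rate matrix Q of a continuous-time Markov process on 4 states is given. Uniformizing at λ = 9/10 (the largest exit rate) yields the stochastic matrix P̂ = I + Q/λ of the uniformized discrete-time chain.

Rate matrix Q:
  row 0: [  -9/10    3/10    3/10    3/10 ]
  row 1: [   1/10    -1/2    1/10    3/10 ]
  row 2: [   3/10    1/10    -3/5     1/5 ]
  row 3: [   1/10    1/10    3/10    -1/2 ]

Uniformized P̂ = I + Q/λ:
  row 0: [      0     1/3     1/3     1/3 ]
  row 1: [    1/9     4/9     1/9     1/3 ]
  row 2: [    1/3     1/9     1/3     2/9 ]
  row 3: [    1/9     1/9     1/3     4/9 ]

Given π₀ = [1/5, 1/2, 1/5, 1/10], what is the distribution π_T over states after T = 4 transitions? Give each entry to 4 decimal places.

π = [0.1559, 0.2205, 0.2831, 0.3405]

t=0: π = [0.2000, 0.5000, 0.2000, 0.1000]
t=1: π = [0.1333, 0.3222, 0.2222, 0.3222]
t=2: π = [0.1457, 0.2481, 0.2617, 0.3444]
t=3: π = [0.1531, 0.2262, 0.2782, 0.3425]
t=4: π = [0.1559, 0.2205, 0.2831, 0.3405]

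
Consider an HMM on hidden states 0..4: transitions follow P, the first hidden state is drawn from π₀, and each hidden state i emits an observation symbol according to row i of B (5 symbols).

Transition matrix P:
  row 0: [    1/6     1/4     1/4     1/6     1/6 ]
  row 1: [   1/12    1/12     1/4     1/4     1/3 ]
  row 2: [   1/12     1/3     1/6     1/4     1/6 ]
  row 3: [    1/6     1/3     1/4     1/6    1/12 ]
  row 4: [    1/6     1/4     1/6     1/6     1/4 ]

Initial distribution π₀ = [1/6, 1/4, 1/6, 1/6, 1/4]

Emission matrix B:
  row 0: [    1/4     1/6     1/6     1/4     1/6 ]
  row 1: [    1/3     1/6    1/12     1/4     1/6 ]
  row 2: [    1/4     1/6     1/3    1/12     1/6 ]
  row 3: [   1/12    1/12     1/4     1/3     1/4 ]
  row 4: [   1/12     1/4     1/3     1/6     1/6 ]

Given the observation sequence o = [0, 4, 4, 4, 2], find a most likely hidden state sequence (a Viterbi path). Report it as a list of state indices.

path = [1, 3, 1, 3, 2]

t=0: δ = [4.167e-02, 8.333e-02, 4.167e-02, 1.389e-02, 2.083e-02]  (obs o_0=0)
t=1: δ = [1.157e-03, 2.315e-03, 3.472e-03, 5.208e-03, 4.630e-03]  ψ = [0, 2, 1, 1, 1]  (obs o_1=4)
t=2: δ = [1.447e-04, 2.894e-04, 2.170e-04, 2.170e-04, 1.929e-04]  ψ = [3, 3, 3, 2, 4]  (obs o_2=4)
t=3: δ = [6.028e-06, 1.206e-05, 1.206e-05, 1.808e-05, 1.608e-05]  ψ = [3, 2, 1, 1, 1]  (obs o_3=4)
t=4: δ = [5.023e-07, 5.023e-07, 1.507e-06, 7.535e-07, 1.340e-06]  ψ = [3, 3, 3, 1, 1]  (obs o_4=2)
backtrack: best end state = 2; path = [1, 3, 1, 3, 2]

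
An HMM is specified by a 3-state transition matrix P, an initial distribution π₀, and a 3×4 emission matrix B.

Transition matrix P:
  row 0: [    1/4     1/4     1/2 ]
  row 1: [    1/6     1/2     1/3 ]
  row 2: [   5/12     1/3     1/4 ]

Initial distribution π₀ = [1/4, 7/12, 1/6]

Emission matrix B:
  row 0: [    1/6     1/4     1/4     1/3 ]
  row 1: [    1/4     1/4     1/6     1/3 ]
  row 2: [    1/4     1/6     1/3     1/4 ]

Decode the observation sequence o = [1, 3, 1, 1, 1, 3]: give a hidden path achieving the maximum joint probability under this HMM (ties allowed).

t=0: δ = [6.250e-02, 1.458e-01, 2.778e-02]  (obs o_0=1)
t=1: δ = [8.102e-03, 2.431e-02, 1.215e-02]  ψ = [1, 1, 1]  (obs o_1=3)
t=2: δ = [1.266e-03, 3.038e-03, 1.350e-03]  ψ = [2, 1, 1]  (obs o_2=1)
t=3: δ = [1.407e-04, 3.798e-04, 1.688e-04]  ψ = [2, 1, 1]  (obs o_3=1)
t=4: δ = [1.758e-05, 4.747e-05, 2.110e-05]  ψ = [2, 1, 1]  (obs o_4=1)
t=5: δ = [2.930e-06, 7.912e-06, 3.956e-06]  ψ = [2, 1, 1]  (obs o_5=3)
backtrack: best end state = 1; path = [1, 1, 1, 1, 1, 1]

path = [1, 1, 1, 1, 1, 1]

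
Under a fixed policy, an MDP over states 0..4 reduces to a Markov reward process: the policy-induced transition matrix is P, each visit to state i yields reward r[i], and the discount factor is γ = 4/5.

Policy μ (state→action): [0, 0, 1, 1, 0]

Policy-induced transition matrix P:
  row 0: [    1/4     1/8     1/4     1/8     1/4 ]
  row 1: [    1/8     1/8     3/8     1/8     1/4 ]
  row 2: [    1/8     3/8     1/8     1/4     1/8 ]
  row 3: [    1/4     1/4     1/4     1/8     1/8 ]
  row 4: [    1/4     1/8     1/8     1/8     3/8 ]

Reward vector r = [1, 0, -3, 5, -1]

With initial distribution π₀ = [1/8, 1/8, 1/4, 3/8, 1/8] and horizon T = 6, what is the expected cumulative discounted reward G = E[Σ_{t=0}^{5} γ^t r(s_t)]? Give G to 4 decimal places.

t=0: π = [0.1250, 0.1250, 0.2500, 0.3750, 0.1250], E[r] = 1.1250, γ^t·E[r] = 1.125000, running G = 1.125000
t=1: π = [0.2031, 0.2344, 0.2188, 0.1563, 0.1875], E[r] = 0.1406, γ^t·E[r] = 0.112500, running G = 1.237500
t=2: π = [0.1934, 0.1992, 0.2285, 0.1523, 0.2266], E[r] = 0.0430, γ^t·E[r] = 0.027500, running G = 1.265000
t=3: π = [0.1965, 0.2012, 0.2180, 0.1536, 0.2307], E[r] = 0.0796, γ^t·E[r] = 0.040750, running G = 1.305750
t=4: π = [0.1976, 0.1987, 0.2191, 0.1523, 0.2324], E[r] = 0.0693, γ^t·E[r] = 0.028388, running G = 1.334138
t=5: π = [0.1978, 0.1988, 0.2184, 0.1524, 0.2326], E[r] = 0.0718, γ^t·E[r] = 0.023539, running G = 1.357676

G = 1.3577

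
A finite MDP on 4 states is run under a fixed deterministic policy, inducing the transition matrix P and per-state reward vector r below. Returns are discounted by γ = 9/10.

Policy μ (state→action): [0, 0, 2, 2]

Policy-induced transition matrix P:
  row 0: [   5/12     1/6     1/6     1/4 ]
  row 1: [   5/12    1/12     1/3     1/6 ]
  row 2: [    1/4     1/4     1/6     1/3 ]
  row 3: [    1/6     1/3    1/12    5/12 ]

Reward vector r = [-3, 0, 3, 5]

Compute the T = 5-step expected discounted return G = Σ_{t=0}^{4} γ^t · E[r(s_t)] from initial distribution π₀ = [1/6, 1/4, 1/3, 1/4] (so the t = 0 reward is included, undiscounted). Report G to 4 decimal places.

t=0: π = [0.1667, 0.2500, 0.3333, 0.2500], E[r] = 1.7500, γ^t·E[r] = 1.750000, running G = 1.750000
t=1: π = [0.2986, 0.2153, 0.1875, 0.2986], E[r] = 1.1597, γ^t·E[r] = 1.043750, running G = 2.793750
t=2: π = [0.3108, 0.2141, 0.1777, 0.2975], E[r] = 1.0880, γ^t·E[r] = 0.881250, running G = 3.675000
t=3: π = [0.3127, 0.2132, 0.1776, 0.2965], E[r] = 1.0773, γ^t·E[r] = 0.785355, running G = 4.460355
t=4: π = [0.3129, 0.2131, 0.1775, 0.2965], E[r] = 1.0759, γ^t·E[r] = 0.705910, running G = 5.166266

G = 5.1663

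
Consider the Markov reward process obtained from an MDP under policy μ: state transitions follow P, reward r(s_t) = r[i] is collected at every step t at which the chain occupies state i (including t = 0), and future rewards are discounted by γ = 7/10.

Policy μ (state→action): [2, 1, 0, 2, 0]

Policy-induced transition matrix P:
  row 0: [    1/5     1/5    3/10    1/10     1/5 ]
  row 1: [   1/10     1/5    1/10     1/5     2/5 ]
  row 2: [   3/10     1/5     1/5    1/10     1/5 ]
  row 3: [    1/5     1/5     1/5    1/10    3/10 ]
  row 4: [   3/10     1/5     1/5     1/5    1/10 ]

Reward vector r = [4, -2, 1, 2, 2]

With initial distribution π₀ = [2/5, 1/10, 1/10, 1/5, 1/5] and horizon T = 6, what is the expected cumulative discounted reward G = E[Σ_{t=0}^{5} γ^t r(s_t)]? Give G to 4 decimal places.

t=0: π = [0.4000, 0.1000, 0.1000, 0.2000, 0.2000], E[r] = 2.3000, γ^t·E[r] = 2.300000, running G = 2.300000
t=1: π = [0.2200, 0.2000, 0.2300, 0.1300, 0.2200], E[r] = 1.4100, γ^t·E[r] = 0.987000, running G = 3.287000
t=2: π = [0.2250, 0.2000, 0.2020, 0.1420, 0.2310], E[r] = 1.4480, γ^t·E[r] = 0.709520, running G = 3.996520
t=3: π = [0.2233, 0.2000, 0.2025, 0.1431, 0.2311], E[r] = 1.4441, γ^t·E[r] = 0.495326, running G = 4.491846
t=4: π = [0.2234, 0.2000, 0.2023, 0.1431, 0.2312], E[r] = 1.4444, γ^t·E[r] = 0.346798, running G = 4.838644
t=5: π = [0.2234, 0.2000, 0.2023, 0.1431, 0.2312], E[r] = 1.4444, γ^t·E[r] = 0.242755, running G = 5.081400

G = 5.0814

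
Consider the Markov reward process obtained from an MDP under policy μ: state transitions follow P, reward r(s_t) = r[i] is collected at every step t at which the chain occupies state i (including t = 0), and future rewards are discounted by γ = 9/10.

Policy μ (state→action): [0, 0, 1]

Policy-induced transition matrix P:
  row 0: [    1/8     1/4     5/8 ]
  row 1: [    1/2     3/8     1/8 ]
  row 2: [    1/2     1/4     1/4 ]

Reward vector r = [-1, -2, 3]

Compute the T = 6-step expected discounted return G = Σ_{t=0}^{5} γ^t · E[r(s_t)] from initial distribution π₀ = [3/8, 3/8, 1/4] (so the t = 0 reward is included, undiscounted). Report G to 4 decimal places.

t=0: π = [0.3750, 0.3750, 0.2500], E[r] = -0.3750, γ^t·E[r] = -0.375000, running G = -0.375000
t=1: π = [0.3594, 0.2969, 0.3438], E[r] = 0.0781, γ^t·E[r] = 0.070313, running G = -0.304688
t=2: π = [0.3652, 0.2871, 0.3477], E[r] = 0.1035, γ^t·E[r] = 0.083848, running G = -0.220840
t=3: π = [0.3630, 0.2859, 0.3511], E[r] = 0.1184, γ^t·E[r] = 0.086320, running G = -0.134520
t=4: π = [0.3639, 0.2857, 0.3504], E[r] = 0.1159, γ^t·E[r] = 0.076026, running G = -0.058495
t=5: π = [0.3636, 0.2857, 0.3507], E[r] = 0.1172, γ^t·E[r] = 0.069209, running G = 0.010715

G = 0.0107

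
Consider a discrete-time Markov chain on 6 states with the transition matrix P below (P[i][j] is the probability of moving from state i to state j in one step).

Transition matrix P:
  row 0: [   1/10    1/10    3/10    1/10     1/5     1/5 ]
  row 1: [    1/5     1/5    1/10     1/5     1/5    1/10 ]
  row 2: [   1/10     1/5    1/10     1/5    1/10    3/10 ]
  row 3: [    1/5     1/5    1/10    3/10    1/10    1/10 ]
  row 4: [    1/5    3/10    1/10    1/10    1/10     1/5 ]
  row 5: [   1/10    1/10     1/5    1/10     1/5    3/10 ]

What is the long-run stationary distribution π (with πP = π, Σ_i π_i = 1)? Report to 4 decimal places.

π = [0.1500, 0.1803, 0.1500, 0.1663, 0.1531, 0.2004]

Balance equations π_j = Σ_i π_i·P[i][j]:
  π_0 = 1/10·π_0 + 1/5·π_1 + 1/10·π_2 + 1/5·π_3 + 1/5·π_4 + 1/10·π_5
  π_1 = 1/10·π_0 + 1/5·π_1 + 1/5·π_2 + 1/5·π_3 + 3/10·π_4 + 1/10·π_5
  π_2 = 3/10·π_0 + 1/10·π_1 + 1/10·π_2 + 1/10·π_3 + 1/10·π_4 + 1/5·π_5
  π_3 = 1/10·π_0 + 1/5·π_1 + 1/5·π_2 + 3/10·π_3 + 1/10·π_4 + 1/10·π_5
  π_4 = 1/5·π_0 + 1/5·π_1 + 1/10·π_2 + 1/10·π_3 + 1/10·π_4 + 1/5·π_5
  normalize: π_0 + π_1 + π_2 + π_3 + π_4 + π_5 = 1
Solving the linear system gives exactly π = [2177/14517, 2617/14517, 242/1613, 2414/14517, 2222/14517, 2909/14517].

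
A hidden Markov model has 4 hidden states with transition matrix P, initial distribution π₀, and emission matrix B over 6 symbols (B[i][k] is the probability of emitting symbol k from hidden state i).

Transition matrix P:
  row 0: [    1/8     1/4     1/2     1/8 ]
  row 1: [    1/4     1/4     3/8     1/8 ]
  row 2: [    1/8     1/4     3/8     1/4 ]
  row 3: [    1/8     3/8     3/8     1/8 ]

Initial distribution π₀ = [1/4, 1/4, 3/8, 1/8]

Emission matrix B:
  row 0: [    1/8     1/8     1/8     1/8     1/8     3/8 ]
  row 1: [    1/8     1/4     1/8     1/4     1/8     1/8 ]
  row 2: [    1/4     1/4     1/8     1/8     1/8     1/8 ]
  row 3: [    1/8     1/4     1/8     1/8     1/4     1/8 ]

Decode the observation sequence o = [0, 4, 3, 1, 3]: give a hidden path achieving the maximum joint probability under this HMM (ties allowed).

path = [2, 3, 1, 2, 1]

t=0: δ = [3.125e-02, 3.125e-02, 9.375e-02, 1.562e-02]  (obs o_0=0)
t=1: δ = [1.465e-03, 2.930e-03, 4.395e-03, 5.859e-03]  ψ = [2, 2, 2, 2]  (obs o_1=4)
t=2: δ = [9.155e-05, 5.493e-04, 2.747e-04, 1.373e-04]  ψ = [1, 3, 3, 2]  (obs o_2=3)
t=3: δ = [1.717e-05, 3.433e-05, 5.150e-05, 1.717e-05]  ψ = [1, 1, 1, 1]  (obs o_3=1)
t=4: δ = [1.073e-06, 3.219e-06, 2.414e-06, 1.609e-06]  ψ = [1, 2, 2, 2]  (obs o_4=3)
backtrack: best end state = 1; path = [2, 3, 1, 2, 1]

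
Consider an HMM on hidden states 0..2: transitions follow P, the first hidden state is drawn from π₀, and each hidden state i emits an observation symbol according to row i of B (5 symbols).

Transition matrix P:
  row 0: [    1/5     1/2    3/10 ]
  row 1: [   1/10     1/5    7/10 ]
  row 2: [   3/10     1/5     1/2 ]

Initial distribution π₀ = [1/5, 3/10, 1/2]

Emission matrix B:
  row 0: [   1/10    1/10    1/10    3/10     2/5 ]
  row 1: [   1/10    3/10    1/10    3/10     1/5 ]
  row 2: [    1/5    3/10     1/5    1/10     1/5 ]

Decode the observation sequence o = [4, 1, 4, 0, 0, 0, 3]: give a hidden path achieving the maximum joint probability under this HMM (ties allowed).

t=0: δ = [8.000e-02, 6.000e-02, 1.000e-01]  (obs o_0=4)
t=1: δ = [3.000e-03, 1.200e-02, 1.500e-02]  ψ = [2, 0, 2]  (obs o_1=1)
t=2: δ = [1.800e-03, 6.000e-04, 1.680e-03]  ψ = [2, 2, 1]  (obs o_2=4)
t=3: δ = [5.040e-05, 9.000e-05, 1.680e-04]  ψ = [2, 0, 2]  (obs o_3=0)
t=4: δ = [5.040e-06, 3.360e-06, 1.680e-05]  ψ = [2, 2, 2]  (obs o_4=0)
t=5: δ = [5.040e-07, 3.360e-07, 1.680e-06]  ψ = [2, 2, 2]  (obs o_5=0)
t=6: δ = [1.512e-07, 1.008e-07, 8.400e-08]  ψ = [2, 2, 2]  (obs o_6=3)
backtrack: best end state = 0; path = [0, 1, 2, 2, 2, 2, 0]

path = [0, 1, 2, 2, 2, 2, 0]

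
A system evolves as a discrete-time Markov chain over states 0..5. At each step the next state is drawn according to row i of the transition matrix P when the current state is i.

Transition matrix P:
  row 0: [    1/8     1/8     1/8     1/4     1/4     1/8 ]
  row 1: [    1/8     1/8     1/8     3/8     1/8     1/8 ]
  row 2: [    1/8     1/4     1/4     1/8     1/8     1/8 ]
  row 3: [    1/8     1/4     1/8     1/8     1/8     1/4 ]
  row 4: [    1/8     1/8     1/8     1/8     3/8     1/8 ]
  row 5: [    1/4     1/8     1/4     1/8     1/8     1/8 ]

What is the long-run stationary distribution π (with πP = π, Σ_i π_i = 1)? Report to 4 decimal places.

Balance equations π_j = Σ_i π_i·P[i][j]:
  π_0 = 1/8·π_0 + 1/8·π_1 + 1/8·π_2 + 1/8·π_3 + 1/8·π_4 + 1/4·π_5
  π_1 = 1/8·π_0 + 1/8·π_1 + 1/4·π_2 + 1/4·π_3 + 1/8·π_4 + 1/8·π_5
  π_2 = 1/8·π_0 + 1/8·π_1 + 1/4·π_2 + 1/8·π_3 + 1/8·π_4 + 1/4·π_5
  π_3 = 1/4·π_0 + 3/8·π_1 + 1/8·π_2 + 1/8·π_3 + 1/8·π_4 + 1/8·π_5
  π_4 = 1/4·π_0 + 1/8·π_1 + 1/8·π_2 + 1/8·π_3 + 3/8·π_4 + 1/8·π_5
  normalize: π_0 + π_1 + π_2 + π_3 + π_4 + π_5 = 1
Solving the linear system gives exactly π = [497/3463, 584/3463, 568/3463, 641/3463, 660/3463, 513/3463].

π = [0.1435, 0.1686, 0.1640, 0.1851, 0.1906, 0.1481]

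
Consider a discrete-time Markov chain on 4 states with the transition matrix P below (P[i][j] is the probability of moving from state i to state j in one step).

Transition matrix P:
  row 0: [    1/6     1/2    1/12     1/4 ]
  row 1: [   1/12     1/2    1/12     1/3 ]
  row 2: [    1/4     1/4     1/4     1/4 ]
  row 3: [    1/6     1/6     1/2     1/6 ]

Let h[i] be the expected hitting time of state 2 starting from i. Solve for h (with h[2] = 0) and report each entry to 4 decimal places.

h = [5.1892, 5.0270, 0.0000, 3.2432]

First-step conditioning: h[2] = 0; for i ≠ 2, h[i] = 1 + Σ_k P[i][k]·h[k].
  h[0] = 1 + 1/6·h[0] + 1/2·h[1] + 1/4·h[3]
  h[1] = 1 + 1/12·h[0] + 1/2·h[1] + 1/3·h[3]
  h[3] = 1 + 1/6·h[0] + 1/6·h[1] + 1/6·h[3]
Solving the 3×3 linear system over states ≠ 2 gives exactly h = [192/37, 186/37, 0, 120/37] (h[2] = 0 is the target).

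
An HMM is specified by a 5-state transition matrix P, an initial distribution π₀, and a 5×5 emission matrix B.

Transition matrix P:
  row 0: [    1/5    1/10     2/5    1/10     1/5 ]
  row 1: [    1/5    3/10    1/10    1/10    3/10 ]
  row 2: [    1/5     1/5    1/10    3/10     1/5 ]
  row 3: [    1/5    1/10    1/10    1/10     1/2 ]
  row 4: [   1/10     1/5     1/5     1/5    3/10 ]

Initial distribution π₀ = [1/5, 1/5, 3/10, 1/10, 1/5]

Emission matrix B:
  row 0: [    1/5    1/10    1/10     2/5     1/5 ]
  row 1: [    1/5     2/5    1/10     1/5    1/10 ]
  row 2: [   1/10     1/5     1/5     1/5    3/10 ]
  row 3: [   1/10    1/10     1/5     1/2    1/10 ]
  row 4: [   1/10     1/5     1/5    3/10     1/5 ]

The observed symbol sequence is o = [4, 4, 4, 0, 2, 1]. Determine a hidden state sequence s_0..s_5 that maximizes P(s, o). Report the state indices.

t=0: δ = [4.000e-02, 2.000e-02, 9.000e-02, 1.000e-02, 4.000e-02]  (obs o_0=4)
t=1: δ = [3.600e-03, 1.800e-03, 4.800e-03, 2.700e-03, 3.600e-03]  ψ = [2, 2, 0, 2, 2]  (obs o_1=4)
t=2: δ = [1.920e-04, 9.600e-05, 4.320e-04, 1.440e-04, 2.700e-04]  ψ = [2, 2, 0, 2, 3]  (obs o_2=4)
t=3: δ = [1.728e-05, 1.728e-05, 7.680e-06, 1.296e-05, 8.640e-06]  ψ = [2, 2, 0, 2, 2]  (obs o_3=0)
t=4: δ = [3.456e-07, 5.184e-07, 1.382e-06, 4.608e-07, 1.296e-06]  ψ = [0, 1, 0, 2, 3]  (obs o_4=2)
t=5: δ = [2.765e-08, 1.106e-07, 5.184e-08, 4.147e-08, 7.776e-08]  ψ = [2, 2, 4, 2, 4]  (obs o_5=1)
backtrack: best end state = 1; path = [2, 0, 2, 0, 2, 1]

path = [2, 0, 2, 0, 2, 1]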